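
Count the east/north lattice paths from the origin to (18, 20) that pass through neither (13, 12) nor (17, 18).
Number of paths = 16548700560

Inclusion–exclusion. Total paths: C(38, 18) = 33578000610. Through P₁: C(25, 13)·C(13, 5) = 6692786100. Through P₂: C(35, 17)·C(3, 1) = 13612702950. Since P₁ is strictly southwest of P₂, a monotone path through both must visit P₁ then P₂; paths through both = C(25, 13)·C(10, 4)·C(3, 1) = 3276189000. Avoid both = 33578000610 − 6692786100 − 13612702950 + 3276189000 = 16548700560.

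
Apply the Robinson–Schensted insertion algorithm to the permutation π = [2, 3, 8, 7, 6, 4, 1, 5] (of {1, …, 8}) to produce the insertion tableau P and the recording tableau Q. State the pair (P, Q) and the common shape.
P = [1, 3, 4, 5] / [2] / [6] / [7] / [8];  Q = [1, 2, 3, 8] / [4] / [5] / [6] / [7];  common shape = (4, 1, 1, 1, 1)

Row-insert the values π_1, π_2, … into P one at a time, bumping the leftmost entry strictly greater than the inserted value down to the next row. The recording tableau Q records, in position (i, j), the step at which that cell was added to P.
  Insert 2 (step 1): P = [2];  Q = [1]
  Insert 3 (step 2): P = [2, 3];  Q = [1, 2]
  Insert 8 (step 3): P = [2, 3, 8];  Q = [1, 2, 3]
  Insert 7 (step 4): P = [2, 3, 7] / [8];  Q = [1, 2, 3] / [4]
  Insert 6 (step 5): P = [2, 3, 6] / [7] / [8];  Q = [1, 2, 3] / [4] / [5]
  Insert 4 (step 6): P = [2, 3, 4] / [6] / [7] / [8];  Q = [1, 2, 3] / [4] / [5] / [6]
  Insert 1 (step 7): P = [1, 3, 4] / [2] / [6] / [7] / [8];  Q = [1, 2, 3] / [4] / [5] / [6] / [7]
  Insert 5 (step 8): P = [1, 3, 4, 5] / [2] / [6] / [7] / [8];  Q = [1, 2, 3, 8] / [4] / [5] / [6] / [7]
Final shape: (4, 1, 1, 1, 1).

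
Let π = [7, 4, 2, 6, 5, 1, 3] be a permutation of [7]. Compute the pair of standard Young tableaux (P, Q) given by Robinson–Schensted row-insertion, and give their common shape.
P = [1, 3] / [2, 5] / [4, 6] / [7];  Q = [1, 4] / [2, 5] / [3, 7] / [6];  common shape = (2, 2, 2, 1)

Row-insert the values π_1, π_2, … into P one at a time, bumping the leftmost entry strictly greater than the inserted value down to the next row. The recording tableau Q records, in position (i, j), the step at which that cell was added to P.
  Insert 7 (step 1): P = [7];  Q = [1]
  Insert 4 (step 2): P = [4] / [7];  Q = [1] / [2]
  Insert 2 (step 3): P = [2] / [4] / [7];  Q = [1] / [2] / [3]
  Insert 6 (step 4): P = [2, 6] / [4] / [7];  Q = [1, 4] / [2] / [3]
  Insert 5 (step 5): P = [2, 5] / [4, 6] / [7];  Q = [1, 4] / [2, 5] / [3]
  Insert 1 (step 6): P = [1, 5] / [2, 6] / [4] / [7];  Q = [1, 4] / [2, 5] / [3] / [6]
  Insert 3 (step 7): P = [1, 3] / [2, 5] / [4, 6] / [7];  Q = [1, 4] / [2, 5] / [3, 7] / [6]
Final shape: (2, 2, 2, 1).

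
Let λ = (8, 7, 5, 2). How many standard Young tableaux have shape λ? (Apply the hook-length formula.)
# SYT of shape (8, 7, 5, 2) = 407386980

Hook-length formula: f^λ = n! / Π hook(c), product over all cells c of the Young diagram. For λ = (8, 7, 5, 2), n = 22 boxes. Hook lengths by row (left-to-right, top-to-bottom): [11, 10, 8, 7, 6, 4, 3, 1]; [9, 8, 6, 5, 4, 2, 1]; [6, 5, 3, 2, 1]; [2, 1]. Product of hooks = 2759049216000. So f^λ = 22! / 2759049216000 = 1124000727777607680000 / 2759049216000 = 407386980.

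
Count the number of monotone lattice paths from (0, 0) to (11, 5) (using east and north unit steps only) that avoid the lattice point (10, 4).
Number of paths = 2366

Total paths from (0, 0) to (11, 5): C(16, 11) = 4368. Paths through (10, 4): (paths (0, 0) → (10, 4)) × (paths (10, 4) → (11, 5)) = C(14, 10) · C(2, 1) = 1001 · 2 = 2002. Avoidance count = 4368 − 2002 = 2366.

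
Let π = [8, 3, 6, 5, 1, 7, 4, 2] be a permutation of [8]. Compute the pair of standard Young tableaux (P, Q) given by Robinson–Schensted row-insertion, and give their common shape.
P = [1, 2, 7] / [3, 4] / [5] / [6] / [8];  Q = [1, 3, 6] / [2, 7] / [4] / [5] / [8];  common shape = (3, 2, 1, 1, 1)

Row-insert the values π_1, π_2, … into P one at a time, bumping the leftmost entry strictly greater than the inserted value down to the next row. The recording tableau Q records, in position (i, j), the step at which that cell was added to P.
  Insert 8 (step 1): P = [8];  Q = [1]
  Insert 3 (step 2): P = [3] / [8];  Q = [1] / [2]
  Insert 6 (step 3): P = [3, 6] / [8];  Q = [1, 3] / [2]
  Insert 5 (step 4): P = [3, 5] / [6] / [8];  Q = [1, 3] / [2] / [4]
  Insert 1 (step 5): P = [1, 5] / [3] / [6] / [8];  Q = [1, 3] / [2] / [4] / [5]
  Insert 7 (step 6): P = [1, 5, 7] / [3] / [6] / [8];  Q = [1, 3, 6] / [2] / [4] / [5]
  Insert 4 (step 7): P = [1, 4, 7] / [3, 5] / [6] / [8];  Q = [1, 3, 6] / [2, 7] / [4] / [5]
  Insert 2 (step 8): P = [1, 2, 7] / [3, 4] / [5] / [6] / [8];  Q = [1, 3, 6] / [2, 7] / [4] / [5] / [8]
Final shape: (3, 2, 1, 1, 1).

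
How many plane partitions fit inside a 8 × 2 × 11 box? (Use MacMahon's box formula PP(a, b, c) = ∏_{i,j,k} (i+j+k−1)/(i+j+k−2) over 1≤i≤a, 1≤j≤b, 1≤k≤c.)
PP(8, 2, 11) = 1057896060

Evaluate the triple product over i = 1..8, j = 1..2, k = 1..11. The factors are (2/1) · (3/2) · (4/3) · (5/4) · (6/5) · (7/6) · (8/7) · (9/8) · … (176 factors total). The numerators and denominators telescope so the product is an integer; carrying out the multiplication exactly gives PP(8, 2, 11) = 1057896060.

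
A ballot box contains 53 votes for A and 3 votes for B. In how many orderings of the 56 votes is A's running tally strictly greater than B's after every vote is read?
Strict-lead orderings = 24750

Total orderings of the 56 votes with 53 for A: C(56, 53) = 27720. By the Bertrand ballot formula (Cycle Lemma / reflection principle), the number of orderings in which A is strictly ahead of B throughout is (p − q)/(p + q) · C(p + q, p) = (53 − 3)/(53 + 3) · 27720 = 24750.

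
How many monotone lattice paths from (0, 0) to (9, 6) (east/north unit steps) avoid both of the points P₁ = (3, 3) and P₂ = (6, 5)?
Number of paths = 2277

Inclusion–exclusion. Total paths: C(15, 9) = 5005. Through P₁: C(6, 3)·C(9, 6) = 1680. Through P₂: C(11, 6)·C(4, 3) = 1848. Since P₁ is strictly southwest of P₂, a monotone path through both must visit P₁ then P₂; paths through both = C(6, 3)·C(5, 3)·C(4, 3) = 800. Avoid both = 5005 − 1680 − 1848 + 800 = 2277.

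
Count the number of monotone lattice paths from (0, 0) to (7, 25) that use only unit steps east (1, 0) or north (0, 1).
Number of paths = 3365856

A monotone lattice path from (0, 0) to (7, 25) consists of 7 east steps and 25 north steps in some order, so it is determined by which 7 of the 32 steps are east. The count is C(32, 7) = 3365856.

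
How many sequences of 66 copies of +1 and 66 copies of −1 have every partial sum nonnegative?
C_66 = 5632681584560312734993915705849145100

These ballot sequences are counted by the Catalan number C_n = (1/(n + 1)) · C(2n, n). For n = 66: C_66 = (1/67) · C(132, 66) = 377389666165540953244592352291892721700/67 = 5632681584560312734993915705849145100.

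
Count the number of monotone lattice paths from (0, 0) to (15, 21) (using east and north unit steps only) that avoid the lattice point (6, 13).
Number of paths = 4908323640

Total paths from (0, 0) to (15, 21): C(36, 15) = 5567902560. Paths through (6, 13): (paths (0, 0) → (6, 13)) × (paths (6, 13) → (15, 21)) = C(19, 6) · C(17, 9) = 27132 · 24310 = 659578920. Avoidance count = 5567902560 − 659578920 = 4908323640.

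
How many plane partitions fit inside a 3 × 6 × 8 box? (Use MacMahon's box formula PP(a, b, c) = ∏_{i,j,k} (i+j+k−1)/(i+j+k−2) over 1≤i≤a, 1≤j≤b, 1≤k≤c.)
PP(3, 6, 8) = 614083470

Evaluate the triple product over i = 1..3, j = 1..6, k = 1..8. The factors are (2/1) · (3/2) · (4/3) · (5/4) · (6/5) · (7/6) · (8/7) · (9/8) · … (144 factors total). The numerators and denominators telescope so the product is an integer; carrying out the multiplication exactly gives PP(3, 6, 8) = 614083470.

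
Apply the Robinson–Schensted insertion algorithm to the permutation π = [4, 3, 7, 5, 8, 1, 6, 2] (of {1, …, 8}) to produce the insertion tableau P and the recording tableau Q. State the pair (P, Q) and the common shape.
P = [1, 2, 6] / [3, 5, 8] / [4, 7];  Q = [1, 3, 5] / [2, 4, 7] / [6, 8];  common shape = (3, 3, 2)

Row-insert the values π_1, π_2, … into P one at a time, bumping the leftmost entry strictly greater than the inserted value down to the next row. The recording tableau Q records, in position (i, j), the step at which that cell was added to P.
  Insert 4 (step 1): P = [4];  Q = [1]
  Insert 3 (step 2): P = [3] / [4];  Q = [1] / [2]
  Insert 7 (step 3): P = [3, 7] / [4];  Q = [1, 3] / [2]
  Insert 5 (step 4): P = [3, 5] / [4, 7];  Q = [1, 3] / [2, 4]
  Insert 8 (step 5): P = [3, 5, 8] / [4, 7];  Q = [1, 3, 5] / [2, 4]
  Insert 1 (step 6): P = [1, 5, 8] / [3, 7] / [4];  Q = [1, 3, 5] / [2, 4] / [6]
  Insert 6 (step 7): P = [1, 5, 6] / [3, 7, 8] / [4];  Q = [1, 3, 5] / [2, 4, 7] / [6]
  Insert 2 (step 8): P = [1, 2, 6] / [3, 5, 8] / [4, 7];  Q = [1, 3, 5] / [2, 4, 7] / [6, 8]
Final shape: (3, 3, 2).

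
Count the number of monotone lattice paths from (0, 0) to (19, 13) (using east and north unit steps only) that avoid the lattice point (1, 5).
Number of paths = 337999950

Total paths from (0, 0) to (19, 13): C(32, 19) = 347373600. Paths through (1, 5): (paths (0, 0) → (1, 5)) × (paths (1, 5) → (19, 13)) = C(6, 1) · C(26, 18) = 6 · 1562275 = 9373650. Avoidance count = 347373600 − 9373650 = 337999950.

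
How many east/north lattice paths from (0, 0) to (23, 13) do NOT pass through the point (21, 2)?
Number of paths = 2310769866

Total paths from (0, 0) to (23, 13): C(36, 23) = 2310789600. Paths through (21, 2): (paths (0, 0) → (21, 2)) × (paths (21, 2) → (23, 13)) = C(23, 21) · C(13, 2) = 253 · 78 = 19734. Avoidance count = 2310789600 − 19734 = 2310769866.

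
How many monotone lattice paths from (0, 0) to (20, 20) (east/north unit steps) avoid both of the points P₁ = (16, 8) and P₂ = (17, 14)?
Number of paths = 114665096448

Inclusion–exclusion. Total paths: C(40, 20) = 137846528820. Through P₁: C(24, 16)·C(16, 4) = 1338557220. Through P₂: C(31, 17)·C(9, 3) = 22275332100. Since P₁ is strictly southwest of P₂, a monotone path through both must visit P₁ then P₂; paths through both = C(24, 16)·C(7, 1)·C(9, 3) = 432456948. Avoid both = 137846528820 − 1338557220 − 22275332100 + 432456948 = 114665096448.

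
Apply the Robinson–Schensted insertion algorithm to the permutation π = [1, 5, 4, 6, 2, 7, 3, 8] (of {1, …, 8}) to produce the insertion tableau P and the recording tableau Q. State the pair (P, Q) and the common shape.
P = [1, 2, 3, 7, 8] / [4, 6] / [5];  Q = [1, 2, 4, 6, 8] / [3, 7] / [5];  common shape = (5, 2, 1)

Row-insert the values π_1, π_2, … into P one at a time, bumping the leftmost entry strictly greater than the inserted value down to the next row. The recording tableau Q records, in position (i, j), the step at which that cell was added to P.
  Insert 1 (step 1): P = [1];  Q = [1]
  Insert 5 (step 2): P = [1, 5];  Q = [1, 2]
  Insert 4 (step 3): P = [1, 4] / [5];  Q = [1, 2] / [3]
  Insert 6 (step 4): P = [1, 4, 6] / [5];  Q = [1, 2, 4] / [3]
  Insert 2 (step 5): P = [1, 2, 6] / [4] / [5];  Q = [1, 2, 4] / [3] / [5]
  Insert 7 (step 6): P = [1, 2, 6, 7] / [4] / [5];  Q = [1, 2, 4, 6] / [3] / [5]
  Insert 3 (step 7): P = [1, 2, 3, 7] / [4, 6] / [5];  Q = [1, 2, 4, 6] / [3, 7] / [5]
  Insert 8 (step 8): P = [1, 2, 3, 7, 8] / [4, 6] / [5];  Q = [1, 2, 4, 6, 8] / [3, 7] / [5]
Final shape: (5, 2, 1).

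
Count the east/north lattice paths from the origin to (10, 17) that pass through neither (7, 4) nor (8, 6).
Number of paths = 8094471

Inclusion–exclusion. Total paths: C(27, 10) = 8436285. Through P₁: C(11, 7)·C(16, 3) = 184800. Through P₂: C(14, 8)·C(13, 2) = 234234. Since P₁ is strictly southwest of P₂, a monotone path through both must visit P₁ then P₂; paths through both = C(11, 7)·C(3, 1)·C(13, 2) = 77220. Avoid both = 8436285 − 184800 − 234234 + 77220 = 8094471.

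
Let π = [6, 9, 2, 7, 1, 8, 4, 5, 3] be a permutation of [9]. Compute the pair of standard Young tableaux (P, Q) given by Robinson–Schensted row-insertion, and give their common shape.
P = [1, 3, 5] / [2, 4, 8] / [6, 7] / [9];  Q = [1, 2, 6] / [3, 4, 8] / [5, 7] / [9];  common shape = (3, 3, 2, 1)

Row-insert the values π_1, π_2, … into P one at a time, bumping the leftmost entry strictly greater than the inserted value down to the next row. The recording tableau Q records, in position (i, j), the step at which that cell was added to P.
  Insert 6 (step 1): P = [6];  Q = [1]
  Insert 9 (step 2): P = [6, 9];  Q = [1, 2]
  Insert 2 (step 3): P = [2, 9] / [6];  Q = [1, 2] / [3]
  Insert 7 (step 4): P = [2, 7] / [6, 9];  Q = [1, 2] / [3, 4]
  Insert 1 (step 5): P = [1, 7] / [2, 9] / [6];  Q = [1, 2] / [3, 4] / [5]
  Insert 8 (step 6): P = [1, 7, 8] / [2, 9] / [6];  Q = [1, 2, 6] / [3, 4] / [5]
  Insert 4 (step 7): P = [1, 4, 8] / [2, 7] / [6, 9];  Q = [1, 2, 6] / [3, 4] / [5, 7]
  Insert 5 (step 8): P = [1, 4, 5] / [2, 7, 8] / [6, 9];  Q = [1, 2, 6] / [3, 4, 8] / [5, 7]
  Insert 3 (step 9): P = [1, 3, 5] / [2, 4, 8] / [6, 7] / [9];  Q = [1, 2, 6] / [3, 4, 8] / [5, 7] / [9]
Final shape: (3, 3, 2, 1).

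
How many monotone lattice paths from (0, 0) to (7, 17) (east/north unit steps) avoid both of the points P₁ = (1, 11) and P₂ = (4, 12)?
Number of paths = 235784

Inclusion–exclusion. Total paths: C(24, 7) = 346104. Through P₁: C(12, 1)·C(12, 6) = 11088. Through P₂: C(16, 4)·C(8, 3) = 101920. Since P₁ is strictly southwest of P₂, a monotone path through both must visit P₁ then P₂; paths through both = C(12, 1)·C(4, 3)·C(8, 3) = 2688. Avoid both = 346104 − 11088 − 101920 + 2688 = 235784.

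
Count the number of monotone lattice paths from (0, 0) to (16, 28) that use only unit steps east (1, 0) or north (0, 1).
Number of paths = 416714805914

A monotone lattice path from (0, 0) to (16, 28) consists of 16 east steps and 28 north steps in some order, so it is determined by which 16 of the 44 steps are east. The count is C(44, 16) = 416714805914.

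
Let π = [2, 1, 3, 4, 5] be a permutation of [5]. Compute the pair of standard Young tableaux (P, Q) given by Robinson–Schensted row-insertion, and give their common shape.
P = [1, 3, 4, 5] / [2];  Q = [1, 3, 4, 5] / [2];  common shape = (4, 1)

Row-insert the values π_1, π_2, … into P one at a time, bumping the leftmost entry strictly greater than the inserted value down to the next row. The recording tableau Q records, in position (i, j), the step at which that cell was added to P.
  Insert 2 (step 1): P = [2];  Q = [1]
  Insert 1 (step 2): P = [1] / [2];  Q = [1] / [2]
  Insert 3 (step 3): P = [1, 3] / [2];  Q = [1, 3] / [2]
  Insert 4 (step 4): P = [1, 3, 4] / [2];  Q = [1, 3, 4] / [2]
  Insert 5 (step 5): P = [1, 3, 4, 5] / [2];  Q = [1, 3, 4, 5] / [2]
Final shape: (4, 1).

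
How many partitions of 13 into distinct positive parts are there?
q(13) = 18

List partitions of 13 into distinct parts: 13, 12+1, 11+2, 10+3, 10+2+1, 9+4, 9+3+1, 8+5, 8+4+1, 8+3+2, 7+6, 7+5+1, 7+4+2, 7+3+2+1, 6+5+2, 6+4+3, 6+4+2+1, 5+4+3+1. There are q(13) = 18. (Euler: this equals the number of odd-part partitions of 13.)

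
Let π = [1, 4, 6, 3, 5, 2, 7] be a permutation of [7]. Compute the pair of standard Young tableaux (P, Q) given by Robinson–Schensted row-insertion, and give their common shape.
P = [1, 2, 5, 7] / [3, 6] / [4];  Q = [1, 2, 3, 7] / [4, 5] / [6];  common shape = (4, 2, 1)

Row-insert the values π_1, π_2, … into P one at a time, bumping the leftmost entry strictly greater than the inserted value down to the next row. The recording tableau Q records, in position (i, j), the step at which that cell was added to P.
  Insert 1 (step 1): P = [1];  Q = [1]
  Insert 4 (step 2): P = [1, 4];  Q = [1, 2]
  Insert 6 (step 3): P = [1, 4, 6];  Q = [1, 2, 3]
  Insert 3 (step 4): P = [1, 3, 6] / [4];  Q = [1, 2, 3] / [4]
  Insert 5 (step 5): P = [1, 3, 5] / [4, 6];  Q = [1, 2, 3] / [4, 5]
  Insert 2 (step 6): P = [1, 2, 5] / [3, 6] / [4];  Q = [1, 2, 3] / [4, 5] / [6]
  Insert 7 (step 7): P = [1, 2, 5, 7] / [3, 6] / [4];  Q = [1, 2, 3, 7] / [4, 5] / [6]
Final shape: (4, 2, 1).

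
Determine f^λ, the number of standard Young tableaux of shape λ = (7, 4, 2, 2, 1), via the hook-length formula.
# SYT of shape (7, 4, 2, 2, 1) = 698880

Hook-length formula: f^λ = n! / Π hook(c), product over all cells c of the Young diagram. For λ = (7, 4, 2, 2, 1), n = 16 boxes. Hook lengths by row (left-to-right, top-to-bottom): [11, 9, 6, 5, 3, 2, 1]; [7, 5, 2, 1]; [4, 2]; [3, 1]; [1]. Product of hooks = 29937600. So f^λ = 16! / 29937600 = 20922789888000 / 29937600 = 698880.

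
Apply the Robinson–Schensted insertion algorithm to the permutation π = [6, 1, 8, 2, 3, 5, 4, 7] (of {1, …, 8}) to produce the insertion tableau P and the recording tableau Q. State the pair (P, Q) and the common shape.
P = [1, 2, 3, 4, 7] / [5, 8] / [6];  Q = [1, 3, 5, 6, 8] / [2, 4] / [7];  common shape = (5, 2, 1)

Row-insert the values π_1, π_2, … into P one at a time, bumping the leftmost entry strictly greater than the inserted value down to the next row. The recording tableau Q records, in position (i, j), the step at which that cell was added to P.
  Insert 6 (step 1): P = [6];  Q = [1]
  Insert 1 (step 2): P = [1] / [6];  Q = [1] / [2]
  Insert 8 (step 3): P = [1, 8] / [6];  Q = [1, 3] / [2]
  Insert 2 (step 4): P = [1, 2] / [6, 8];  Q = [1, 3] / [2, 4]
  Insert 3 (step 5): P = [1, 2, 3] / [6, 8];  Q = [1, 3, 5] / [2, 4]
  Insert 5 (step 6): P = [1, 2, 3, 5] / [6, 8];  Q = [1, 3, 5, 6] / [2, 4]
  Insert 4 (step 7): P = [1, 2, 3, 4] / [5, 8] / [6];  Q = [1, 3, 5, 6] / [2, 4] / [7]
  Insert 7 (step 8): P = [1, 2, 3, 4, 7] / [5, 8] / [6];  Q = [1, 3, 5, 6, 8] / [2, 4] / [7]
Final shape: (5, 2, 1).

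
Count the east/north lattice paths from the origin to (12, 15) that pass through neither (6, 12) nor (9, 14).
Number of paths = 13298284

Inclusion–exclusion. Total paths: C(27, 12) = 17383860. Through P₁: C(18, 6)·C(9, 6) = 1559376. Through P₂: C(23, 9)·C(4, 3) = 3268760. Since P₁ is strictly southwest of P₂, a monotone path through both must visit P₁ then P₂; paths through both = C(18, 6)·C(5, 3)·C(4, 3) = 742560. Avoid both = 17383860 − 1559376 − 3268760 + 742560 = 13298284.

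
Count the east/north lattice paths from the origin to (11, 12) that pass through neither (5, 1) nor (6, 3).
Number of paths = 1145690

Inclusion–exclusion. Total paths: C(23, 11) = 1352078. Through P₁: C(6, 5)·C(17, 6) = 74256. Through P₂: C(9, 6)·C(14, 5) = 168168. Since P₁ is strictly southwest of P₂, a monotone path through both must visit P₁ then P₂; paths through both = C(6, 5)·C(3, 1)·C(14, 5) = 36036. Avoid both = 1352078 − 74256 − 168168 + 36036 = 1145690.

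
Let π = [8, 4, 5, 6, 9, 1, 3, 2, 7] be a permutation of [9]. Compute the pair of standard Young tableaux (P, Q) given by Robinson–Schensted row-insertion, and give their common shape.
P = [1, 2, 6, 7] / [3, 5, 9] / [4] / [8];  Q = [1, 3, 4, 5] / [2, 7, 9] / [6] / [8];  common shape = (4, 3, 1, 1)

Row-insert the values π_1, π_2, … into P one at a time, bumping the leftmost entry strictly greater than the inserted value down to the next row. The recording tableau Q records, in position (i, j), the step at which that cell was added to P.
  Insert 8 (step 1): P = [8];  Q = [1]
  Insert 4 (step 2): P = [4] / [8];  Q = [1] / [2]
  Insert 5 (step 3): P = [4, 5] / [8];  Q = [1, 3] / [2]
  Insert 6 (step 4): P = [4, 5, 6] / [8];  Q = [1, 3, 4] / [2]
  Insert 9 (step 5): P = [4, 5, 6, 9] / [8];  Q = [1, 3, 4, 5] / [2]
  Insert 1 (step 6): P = [1, 5, 6, 9] / [4] / [8];  Q = [1, 3, 4, 5] / [2] / [6]
  Insert 3 (step 7): P = [1, 3, 6, 9] / [4, 5] / [8];  Q = [1, 3, 4, 5] / [2, 7] / [6]
  Insert 2 (step 8): P = [1, 2, 6, 9] / [3, 5] / [4] / [8];  Q = [1, 3, 4, 5] / [2, 7] / [6] / [8]
  Insert 7 (step 9): P = [1, 2, 6, 7] / [3, 5, 9] / [4] / [8];  Q = [1, 3, 4, 5] / [2, 7, 9] / [6] / [8]
Final shape: (4, 3, 1, 1).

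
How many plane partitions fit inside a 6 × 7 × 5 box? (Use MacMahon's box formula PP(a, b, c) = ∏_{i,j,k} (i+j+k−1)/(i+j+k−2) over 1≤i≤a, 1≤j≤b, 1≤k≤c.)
PP(6, 7, 5) = 739309710568

Evaluate the triple product over i = 1..6, j = 1..7, k = 1..5. The factors are (2/1) · (3/2) · (4/3) · (5/4) · (6/5) · (3/2) · (4/3) · (5/4) · … (210 factors total). The numerators and denominators telescope so the product is an integer; carrying out the multiplication exactly gives PP(6, 7, 5) = 739309710568.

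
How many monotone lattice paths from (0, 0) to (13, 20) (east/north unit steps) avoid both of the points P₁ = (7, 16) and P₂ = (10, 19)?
Number of paths = 461175990

Inclusion–exclusion. Total paths: C(33, 13) = 573166440. Through P₁: C(23, 7)·C(10, 6) = 51482970. Through P₂: C(29, 10)·C(4, 3) = 80120040. Since P₁ is strictly southwest of P₂, a monotone path through both must visit P₁ then P₂; paths through both = C(23, 7)·C(6, 3)·C(4, 3) = 19612560. Avoid both = 573166440 − 51482970 − 80120040 + 19612560 = 461175990.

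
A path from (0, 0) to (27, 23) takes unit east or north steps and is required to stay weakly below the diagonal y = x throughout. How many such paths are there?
Number of paths = 19293438101000

By the reflection principle (André's argument), the number of monotone paths to (27, 23) with n ≤ m that never go above y = x is C(50, 27) − C(50, 28) = 108043253365600 − 88749815264600 = 19293438101000.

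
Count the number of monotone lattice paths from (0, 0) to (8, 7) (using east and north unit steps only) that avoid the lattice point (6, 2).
Number of paths = 5847

Total paths from (0, 0) to (8, 7): C(15, 8) = 6435. Paths through (6, 2): (paths (0, 0) → (6, 2)) × (paths (6, 2) → (8, 7)) = C(8, 6) · C(7, 2) = 28 · 21 = 588. Avoidance count = 6435 − 588 = 5847.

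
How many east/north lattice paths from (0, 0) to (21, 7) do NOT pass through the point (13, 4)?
Number of paths = 791340

Total paths from (0, 0) to (21, 7): C(28, 21) = 1184040. Paths through (13, 4): (paths (0, 0) → (13, 4)) × (paths (13, 4) → (21, 7)) = C(17, 13) · C(11, 8) = 2380 · 165 = 392700. Avoidance count = 1184040 − 392700 = 791340.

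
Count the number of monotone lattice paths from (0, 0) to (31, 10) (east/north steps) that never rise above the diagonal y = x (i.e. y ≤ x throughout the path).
Number of paths = 770755843

By the reflection principle (André's argument), the number of monotone paths to (31, 10) with n ≤ m that never go above y = x is C(41, 31) − C(41, 32) = 1121099408 − 350343565 = 770755843.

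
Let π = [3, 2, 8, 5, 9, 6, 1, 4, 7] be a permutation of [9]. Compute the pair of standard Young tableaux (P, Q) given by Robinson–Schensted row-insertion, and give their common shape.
P = [1, 4, 6, 7] / [2, 5, 9] / [3, 8];  Q = [1, 3, 5, 9] / [2, 4, 6] / [7, 8];  common shape = (4, 3, 2)

Row-insert the values π_1, π_2, … into P one at a time, bumping the leftmost entry strictly greater than the inserted value down to the next row. The recording tableau Q records, in position (i, j), the step at which that cell was added to P.
  Insert 3 (step 1): P = [3];  Q = [1]
  Insert 2 (step 2): P = [2] / [3];  Q = [1] / [2]
  Insert 8 (step 3): P = [2, 8] / [3];  Q = [1, 3] / [2]
  Insert 5 (step 4): P = [2, 5] / [3, 8];  Q = [1, 3] / [2, 4]
  Insert 9 (step 5): P = [2, 5, 9] / [3, 8];  Q = [1, 3, 5] / [2, 4]
  Insert 6 (step 6): P = [2, 5, 6] / [3, 8, 9];  Q = [1, 3, 5] / [2, 4, 6]
  Insert 1 (step 7): P = [1, 5, 6] / [2, 8, 9] / [3];  Q = [1, 3, 5] / [2, 4, 6] / [7]
  Insert 4 (step 8): P = [1, 4, 6] / [2, 5, 9] / [3, 8];  Q = [1, 3, 5] / [2, 4, 6] / [7, 8]
  Insert 7 (step 9): P = [1, 4, 6, 7] / [2, 5, 9] / [3, 8];  Q = [1, 3, 5, 9] / [2, 4, 6] / [7, 8]
Final shape: (4, 3, 2).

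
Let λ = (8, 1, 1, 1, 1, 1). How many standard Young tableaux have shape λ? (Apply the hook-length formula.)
# SYT of shape (8, 1, 1, 1, 1, 1) = 792

Hook-length formula: f^λ = n! / Π hook(c), product over all cells c of the Young diagram. For λ = (8, 1, 1, 1, 1, 1), n = 13 boxes. Hook lengths by row (left-to-right, top-to-bottom): [13, 7, 6, 5, 4, 3, 2, 1]; [5]; [4]; [3]; [2]; [1]. Product of hooks = 7862400. So f^λ = 13! / 7862400 = 6227020800 / 7862400 = 792.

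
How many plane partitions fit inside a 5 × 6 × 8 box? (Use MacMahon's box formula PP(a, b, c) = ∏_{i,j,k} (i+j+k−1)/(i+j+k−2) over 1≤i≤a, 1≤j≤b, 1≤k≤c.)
PP(5, 6, 8) = 7997986868872

Evaluate the triple product over i = 1..5, j = 1..6, k = 1..8. The factors are (2/1) · (3/2) · (4/3) · (5/4) · (6/5) · (7/6) · (8/7) · (9/8) · … (240 factors total). The numerators and denominators telescope so the product is an integer; carrying out the multiplication exactly gives PP(5, 6, 8) = 7997986868872.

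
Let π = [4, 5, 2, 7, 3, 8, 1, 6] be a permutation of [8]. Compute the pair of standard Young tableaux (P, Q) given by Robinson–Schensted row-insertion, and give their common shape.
P = [1, 3, 6, 8] / [2, 5, 7] / [4];  Q = [1, 2, 4, 6] / [3, 5, 8] / [7];  common shape = (4, 3, 1)

Row-insert the values π_1, π_2, … into P one at a time, bumping the leftmost entry strictly greater than the inserted value down to the next row. The recording tableau Q records, in position (i, j), the step at which that cell was added to P.
  Insert 4 (step 1): P = [4];  Q = [1]
  Insert 5 (step 2): P = [4, 5];  Q = [1, 2]
  Insert 2 (step 3): P = [2, 5] / [4];  Q = [1, 2] / [3]
  Insert 7 (step 4): P = [2, 5, 7] / [4];  Q = [1, 2, 4] / [3]
  Insert 3 (step 5): P = [2, 3, 7] / [4, 5];  Q = [1, 2, 4] / [3, 5]
  Insert 8 (step 6): P = [2, 3, 7, 8] / [4, 5];  Q = [1, 2, 4, 6] / [3, 5]
  Insert 1 (step 7): P = [1, 3, 7, 8] / [2, 5] / [4];  Q = [1, 2, 4, 6] / [3, 5] / [7]
  Insert 6 (step 8): P = [1, 3, 6, 8] / [2, 5, 7] / [4];  Q = [1, 2, 4, 6] / [3, 5, 8] / [7]
Final shape: (4, 3, 1).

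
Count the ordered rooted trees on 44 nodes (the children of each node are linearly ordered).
C_43 = 150853479205085351660700

These ordered rooted trees are counted by the Catalan number C_n = (1/(n + 1)) · C(2n, n). For n = 43: C_43 = (1/44) · C(86, 43) = 6637553085023755473070800/44 = 150853479205085351660700.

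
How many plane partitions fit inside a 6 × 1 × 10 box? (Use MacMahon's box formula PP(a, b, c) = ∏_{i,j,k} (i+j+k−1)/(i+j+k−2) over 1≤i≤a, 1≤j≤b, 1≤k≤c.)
PP(6, 1, 10) = 8008

Evaluate the triple product over i = 1..6, j = 1..1, k = 1..10. The factors are (2/1) · (3/2) · (4/3) · (5/4) · (6/5) · (7/6) · (8/7) · (9/8) · … (60 factors total). The numerators and denominators telescope so the product is an integer; carrying out the multiplication exactly gives PP(6, 1, 10) = 8008.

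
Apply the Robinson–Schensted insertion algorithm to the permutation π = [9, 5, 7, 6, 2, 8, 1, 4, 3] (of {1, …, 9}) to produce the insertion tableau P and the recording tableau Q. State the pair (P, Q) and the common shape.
P = [1, 3, 8] / [2, 4] / [5, 6] / [7] / [9];  Q = [1, 3, 6] / [2, 8] / [4, 9] / [5] / [7];  common shape = (3, 2, 2, 1, 1)

Row-insert the values π_1, π_2, … into P one at a time, bumping the leftmost entry strictly greater than the inserted value down to the next row. The recording tableau Q records, in position (i, j), the step at which that cell was added to P.
  Insert 9 (step 1): P = [9];  Q = [1]
  Insert 5 (step 2): P = [5] / [9];  Q = [1] / [2]
  Insert 7 (step 3): P = [5, 7] / [9];  Q = [1, 3] / [2]
  Insert 6 (step 4): P = [5, 6] / [7] / [9];  Q = [1, 3] / [2] / [4]
  Insert 2 (step 5): P = [2, 6] / [5] / [7] / [9];  Q = [1, 3] / [2] / [4] / [5]
  Insert 8 (step 6): P = [2, 6, 8] / [5] / [7] / [9];  Q = [1, 3, 6] / [2] / [4] / [5]
  Insert 1 (step 7): P = [1, 6, 8] / [2] / [5] / [7] / [9];  Q = [1, 3, 6] / [2] / [4] / [5] / [7]
  Insert 4 (step 8): P = [1, 4, 8] / [2, 6] / [5] / [7] / [9];  Q = [1, 3, 6] / [2, 8] / [4] / [5] / [7]
  Insert 3 (step 9): P = [1, 3, 8] / [2, 4] / [5, 6] / [7] / [9];  Q = [1, 3, 6] / [2, 8] / [4, 9] / [5] / [7]
Final shape: (3, 2, 2, 1, 1).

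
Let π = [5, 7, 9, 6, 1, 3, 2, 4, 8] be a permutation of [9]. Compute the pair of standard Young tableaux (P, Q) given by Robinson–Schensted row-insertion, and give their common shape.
P = [1, 2, 4, 8] / [3, 6, 9] / [5] / [7];  Q = [1, 2, 3, 9] / [4, 6, 8] / [5] / [7];  common shape = (4, 3, 1, 1)

Row-insert the values π_1, π_2, … into P one at a time, bumping the leftmost entry strictly greater than the inserted value down to the next row. The recording tableau Q records, in position (i, j), the step at which that cell was added to P.
  Insert 5 (step 1): P = [5];  Q = [1]
  Insert 7 (step 2): P = [5, 7];  Q = [1, 2]
  Insert 9 (step 3): P = [5, 7, 9];  Q = [1, 2, 3]
  Insert 6 (step 4): P = [5, 6, 9] / [7];  Q = [1, 2, 3] / [4]
  Insert 1 (step 5): P = [1, 6, 9] / [5] / [7];  Q = [1, 2, 3] / [4] / [5]
  Insert 3 (step 6): P = [1, 3, 9] / [5, 6] / [7];  Q = [1, 2, 3] / [4, 6] / [5]
  Insert 2 (step 7): P = [1, 2, 9] / [3, 6] / [5] / [7];  Q = [1, 2, 3] / [4, 6] / [5] / [7]
  Insert 4 (step 8): P = [1, 2, 4] / [3, 6, 9] / [5] / [7];  Q = [1, 2, 3] / [4, 6, 8] / [5] / [7]
  Insert 8 (step 9): P = [1, 2, 4, 8] / [3, 6, 9] / [5] / [7];  Q = [1, 2, 3, 9] / [4, 6, 8] / [5] / [7]
Final shape: (4, 3, 1, 1).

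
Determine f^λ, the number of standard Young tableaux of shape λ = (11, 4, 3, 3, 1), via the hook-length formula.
# SYT of shape (11, 4, 3, 3, 1) = 315165312

Hook-length formula: f^λ = n! / Π hook(c), product over all cells c of the Young diagram. For λ = (11, 4, 3, 3, 1), n = 22 boxes. Hook lengths by row (left-to-right, top-to-bottom): [15, 13, 12, 9, 7, 6, 5, 4, 3, 2, 1]; [7, 5, 4, 1]; [5, 3, 2]; [4, 2, 1]; [1]. Product of hooks = 3566384640000. So f^λ = 22! / 3566384640000 = 1124000727777607680000 / 3566384640000 = 315165312.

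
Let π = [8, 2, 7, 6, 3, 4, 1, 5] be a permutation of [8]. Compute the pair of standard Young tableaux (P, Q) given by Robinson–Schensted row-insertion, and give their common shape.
P = [1, 3, 4, 5] / [2] / [6] / [7] / [8];  Q = [1, 3, 6, 8] / [2] / [4] / [5] / [7];  common shape = (4, 1, 1, 1, 1)

Row-insert the values π_1, π_2, … into P one at a time, bumping the leftmost entry strictly greater than the inserted value down to the next row. The recording tableau Q records, in position (i, j), the step at which that cell was added to P.
  Insert 8 (step 1): P = [8];  Q = [1]
  Insert 2 (step 2): P = [2] / [8];  Q = [1] / [2]
  Insert 7 (step 3): P = [2, 7] / [8];  Q = [1, 3] / [2]
  Insert 6 (step 4): P = [2, 6] / [7] / [8];  Q = [1, 3] / [2] / [4]
  Insert 3 (step 5): P = [2, 3] / [6] / [7] / [8];  Q = [1, 3] / [2] / [4] / [5]
  Insert 4 (step 6): P = [2, 3, 4] / [6] / [7] / [8];  Q = [1, 3, 6] / [2] / [4] / [5]
  Insert 1 (step 7): P = [1, 3, 4] / [2] / [6] / [7] / [8];  Q = [1, 3, 6] / [2] / [4] / [5] / [7]
  Insert 5 (step 8): P = [1, 3, 4, 5] / [2] / [6] / [7] / [8];  Q = [1, 3, 6, 8] / [2] / [4] / [5] / [7]
Final shape: (4, 1, 1, 1, 1).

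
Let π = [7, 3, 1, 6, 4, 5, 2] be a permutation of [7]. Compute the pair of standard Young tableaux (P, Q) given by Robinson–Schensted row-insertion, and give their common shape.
P = [1, 2, 5] / [3, 4] / [6] / [7];  Q = [1, 4, 6] / [2, 5] / [3] / [7];  common shape = (3, 2, 1, 1)

Row-insert the values π_1, π_2, … into P one at a time, bumping the leftmost entry strictly greater than the inserted value down to the next row. The recording tableau Q records, in position (i, j), the step at which that cell was added to P.
  Insert 7 (step 1): P = [7];  Q = [1]
  Insert 3 (step 2): P = [3] / [7];  Q = [1] / [2]
  Insert 1 (step 3): P = [1] / [3] / [7];  Q = [1] / [2] / [3]
  Insert 6 (step 4): P = [1, 6] / [3] / [7];  Q = [1, 4] / [2] / [3]
  Insert 4 (step 5): P = [1, 4] / [3, 6] / [7];  Q = [1, 4] / [2, 5] / [3]
  Insert 5 (step 6): P = [1, 4, 5] / [3, 6] / [7];  Q = [1, 4, 6] / [2, 5] / [3]
  Insert 2 (step 7): P = [1, 2, 5] / [3, 4] / [6] / [7];  Q = [1, 4, 6] / [2, 5] / [3] / [7]
Final shape: (3, 2, 1, 1).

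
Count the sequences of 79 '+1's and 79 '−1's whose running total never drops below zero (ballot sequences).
C_79 = 289450081175264899454283846029490767264392230

These ballot sequences are counted by the Catalan number C_n = (1/(n + 1)) · C(2n, n). For n = 79: C_79 = (1/80) · C(158, 79) = 23156006494021191956342707682359261381151378400/80 = 289450081175264899454283846029490767264392230.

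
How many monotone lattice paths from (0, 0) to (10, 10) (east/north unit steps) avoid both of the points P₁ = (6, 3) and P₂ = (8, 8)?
Number of paths = 90400

Inclusion–exclusion. Total paths: C(20, 10) = 184756. Through P₁: C(9, 6)·C(11, 4) = 27720. Through P₂: C(16, 8)·C(4, 2) = 77220. Since P₁ is strictly southwest of P₂, a monotone path through both must visit P₁ then P₂; paths through both = C(9, 6)·C(7, 2)·C(4, 2) = 10584. Avoid both = 184756 − 27720 − 77220 + 10584 = 90400.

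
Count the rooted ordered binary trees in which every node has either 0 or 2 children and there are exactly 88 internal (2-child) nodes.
C_88 = 64633260585762914370496637486146181462681535261000

These full binary trees are counted by the Catalan number C_n = (1/(n + 1)) · C(2n, n). For n = 88: C_88 = (1/89) · C(176, 88) = 5752360192132899378974200736267010150178656638229000/89 = 64633260585762914370496637486146181462681535261000.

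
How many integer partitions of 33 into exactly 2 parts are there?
p(33, 2 parts) = 16

Partitions of n into exactly k parts are in bijection with partitions of n − k into at most k parts (subtract 1 from each part). So p(33, exactly 2) = p(31, parts ≤ 2). Computing via the recurrence p(m, j) = p(m, j−1) + p(m−j, j) gives 16.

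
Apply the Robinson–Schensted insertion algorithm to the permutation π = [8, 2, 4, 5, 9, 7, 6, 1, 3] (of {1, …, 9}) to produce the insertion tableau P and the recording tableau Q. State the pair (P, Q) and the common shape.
P = [1, 3, 5, 6] / [2, 4] / [7, 9] / [8];  Q = [1, 3, 4, 5] / [2, 6] / [7, 9] / [8];  common shape = (4, 2, 2, 1)

Row-insert the values π_1, π_2, … into P one at a time, bumping the leftmost entry strictly greater than the inserted value down to the next row. The recording tableau Q records, in position (i, j), the step at which that cell was added to P.
  Insert 8 (step 1): P = [8];  Q = [1]
  Insert 2 (step 2): P = [2] / [8];  Q = [1] / [2]
  Insert 4 (step 3): P = [2, 4] / [8];  Q = [1, 3] / [2]
  Insert 5 (step 4): P = [2, 4, 5] / [8];  Q = [1, 3, 4] / [2]
  Insert 9 (step 5): P = [2, 4, 5, 9] / [8];  Q = [1, 3, 4, 5] / [2]
  Insert 7 (step 6): P = [2, 4, 5, 7] / [8, 9];  Q = [1, 3, 4, 5] / [2, 6]
  Insert 6 (step 7): P = [2, 4, 5, 6] / [7, 9] / [8];  Q = [1, 3, 4, 5] / [2, 6] / [7]
  Insert 1 (step 8): P = [1, 4, 5, 6] / [2, 9] / [7] / [8];  Q = [1, 3, 4, 5] / [2, 6] / [7] / [8]
  Insert 3 (step 9): P = [1, 3, 5, 6] / [2, 4] / [7, 9] / [8];  Q = [1, 3, 4, 5] / [2, 6] / [7, 9] / [8]
Final shape: (4, 2, 2, 1).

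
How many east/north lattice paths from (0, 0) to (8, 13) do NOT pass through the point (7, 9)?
Number of paths = 146290

Total paths from (0, 0) to (8, 13): C(21, 8) = 203490. Paths through (7, 9): (paths (0, 0) → (7, 9)) × (paths (7, 9) → (8, 13)) = C(16, 7) · C(5, 1) = 11440 · 5 = 57200. Avoidance count = 203490 − 57200 = 146290.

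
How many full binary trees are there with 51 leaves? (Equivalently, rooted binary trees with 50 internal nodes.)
C_50 = 1978261657756160653623774456

These full binary trees are counted by the Catalan number C_n = (1/(n + 1)) · C(2n, n). For n = 50: C_50 = (1/51) · C(100, 50) = 100891344545564193334812497256/51 = 1978261657756160653623774456.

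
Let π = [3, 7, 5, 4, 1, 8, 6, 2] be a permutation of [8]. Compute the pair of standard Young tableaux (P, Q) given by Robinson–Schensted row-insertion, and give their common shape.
P = [1, 2, 6] / [3, 4] / [5, 8] / [7];  Q = [1, 2, 6] / [3, 7] / [4, 8] / [5];  common shape = (3, 2, 2, 1)

Row-insert the values π_1, π_2, … into P one at a time, bumping the leftmost entry strictly greater than the inserted value down to the next row. The recording tableau Q records, in position (i, j), the step at which that cell was added to P.
  Insert 3 (step 1): P = [3];  Q = [1]
  Insert 7 (step 2): P = [3, 7];  Q = [1, 2]
  Insert 5 (step 3): P = [3, 5] / [7];  Q = [1, 2] / [3]
  Insert 4 (step 4): P = [3, 4] / [5] / [7];  Q = [1, 2] / [3] / [4]
  Insert 1 (step 5): P = [1, 4] / [3] / [5] / [7];  Q = [1, 2] / [3] / [4] / [5]
  Insert 8 (step 6): P = [1, 4, 8] / [3] / [5] / [7];  Q = [1, 2, 6] / [3] / [4] / [5]
  Insert 6 (step 7): P = [1, 4, 6] / [3, 8] / [5] / [7];  Q = [1, 2, 6] / [3, 7] / [4] / [5]
  Insert 2 (step 8): P = [1, 2, 6] / [3, 4] / [5, 8] / [7];  Q = [1, 2, 6] / [3, 7] / [4, 8] / [5]
Final shape: (3, 2, 2, 1).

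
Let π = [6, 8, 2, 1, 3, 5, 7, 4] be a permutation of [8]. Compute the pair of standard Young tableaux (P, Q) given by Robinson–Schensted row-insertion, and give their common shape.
P = [1, 3, 4, 7] / [2, 5] / [6, 8];  Q = [1, 2, 6, 7] / [3, 5] / [4, 8];  common shape = (4, 2, 2)

Row-insert the values π_1, π_2, … into P one at a time, bumping the leftmost entry strictly greater than the inserted value down to the next row. The recording tableau Q records, in position (i, j), the step at which that cell was added to P.
  Insert 6 (step 1): P = [6];  Q = [1]
  Insert 8 (step 2): P = [6, 8];  Q = [1, 2]
  Insert 2 (step 3): P = [2, 8] / [6];  Q = [1, 2] / [3]
  Insert 1 (step 4): P = [1, 8] / [2] / [6];  Q = [1, 2] / [3] / [4]
  Insert 3 (step 5): P = [1, 3] / [2, 8] / [6];  Q = [1, 2] / [3, 5] / [4]
  Insert 5 (step 6): P = [1, 3, 5] / [2, 8] / [6];  Q = [1, 2, 6] / [3, 5] / [4]
  Insert 7 (step 7): P = [1, 3, 5, 7] / [2, 8] / [6];  Q = [1, 2, 6, 7] / [3, 5] / [4]
  Insert 4 (step 8): P = [1, 3, 4, 7] / [2, 5] / [6, 8];  Q = [1, 2, 6, 7] / [3, 5] / [4, 8]
Final shape: (4, 2, 2).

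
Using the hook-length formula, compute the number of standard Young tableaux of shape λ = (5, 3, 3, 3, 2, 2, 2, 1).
# SYT of shape (5, 3, 3, 3, 2, 2, 2, 1) = 155195040

Hook-length formula: f^λ = n! / Π hook(c), product over all cells c of the Young diagram. For λ = (5, 3, 3, 3, 2, 2, 2, 1), n = 21 boxes. Hook lengths by row (left-to-right, top-to-bottom): [12, 10, 6, 2, 1]; [9, 7, 3]; [8, 6, 2]; [7, 5, 1]; [5, 3]; [4, 2]; [3, 1]; [1]. Product of hooks = 329204736000. So f^λ = 21! / 329204736000 = 51090942171709440000 / 329204736000 = 155195040.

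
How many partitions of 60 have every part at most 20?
p(60, parts ≤ 20) = 791131

Use the recurrence p(n, m) = p(n, m−1) + p(n−m, m): either the largest part is < m (count p(n, m−1)) or the largest part is exactly m (remove one copy of m, count p(n−m, m)). With p(0, ·) = 1 this gives p(60, parts ≤ 20) = 791131. (By conjugating Young diagrams, this also counts partitions of 60 into at most 20 parts.)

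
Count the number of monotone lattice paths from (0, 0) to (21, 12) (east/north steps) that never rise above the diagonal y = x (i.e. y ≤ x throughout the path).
Number of paths = 161280600

By the reflection principle (André's argument), the number of monotone paths to (21, 12) with n ≤ m that never go above y = x is C(33, 21) − C(33, 22) = 354817320 − 193536720 = 161280600.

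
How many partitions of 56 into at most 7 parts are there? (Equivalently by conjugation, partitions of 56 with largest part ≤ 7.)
p(56, parts ≤ 7) = 31275

Use the recurrence p(n, m) = p(n, m−1) + p(n−m, m): either the largest part is < m (count p(n, m−1)) or the largest part is exactly m (remove one copy of m, count p(n−m, m)). With p(0, ·) = 1 this gives p(56, parts ≤ 7) = 31275. (By conjugating Young diagrams, this also counts partitions of 56 into at most 7 parts.)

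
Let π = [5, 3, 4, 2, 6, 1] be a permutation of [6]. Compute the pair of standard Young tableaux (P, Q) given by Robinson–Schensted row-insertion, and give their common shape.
P = [1, 4, 6] / [2] / [3] / [5];  Q = [1, 3, 5] / [2] / [4] / [6];  common shape = (3, 1, 1, 1)

Row-insert the values π_1, π_2, … into P one at a time, bumping the leftmost entry strictly greater than the inserted value down to the next row. The recording tableau Q records, in position (i, j), the step at which that cell was added to P.
  Insert 5 (step 1): P = [5];  Q = [1]
  Insert 3 (step 2): P = [3] / [5];  Q = [1] / [2]
  Insert 4 (step 3): P = [3, 4] / [5];  Q = [1, 3] / [2]
  Insert 2 (step 4): P = [2, 4] / [3] / [5];  Q = [1, 3] / [2] / [4]
  Insert 6 (step 5): P = [2, 4, 6] / [3] / [5];  Q = [1, 3, 5] / [2] / [4]
  Insert 1 (step 6): P = [1, 4, 6] / [2] / [3] / [5];  Q = [1, 3, 5] / [2] / [4] / [6]
Final shape: (3, 1, 1, 1).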